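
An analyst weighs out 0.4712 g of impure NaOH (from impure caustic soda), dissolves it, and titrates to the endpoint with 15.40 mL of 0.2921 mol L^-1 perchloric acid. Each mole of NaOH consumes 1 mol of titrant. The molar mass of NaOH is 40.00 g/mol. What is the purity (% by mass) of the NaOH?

n(HClO4) = 0.2921 x 0.01540 = 0.004498 mol.
n(NaOH) = 0.004498 / 1 = 0.004498 mol.
mass of NaOH = 0.004498 x 40.00 = 0.1799 g.
% purity = 0.1799 / 0.4712 x 100 = 38.2%.

38.2%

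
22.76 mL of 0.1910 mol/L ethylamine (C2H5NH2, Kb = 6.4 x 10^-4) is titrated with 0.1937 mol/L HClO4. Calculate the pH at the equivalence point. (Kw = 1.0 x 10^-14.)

5.91

n(C2H5NH2) = 0.1910 x 0.02276 = 0.004347 mol; V(HClO4) at equivalence = 0.004347/0.1937 = 0.02244 L.
At equivalence the base is fully converted to C2H5NH3+; total volume = 0.04520 L, so [C2H5NH3+] = 0.004347/0.04520 = 0.09617 M.
Ka(C2H5NH3+) = Kw/Kb = 1.0e-14 / 6.4 x 10^-4 = 1.56e-11.
[H^+] = sqrt(Ka x [C2H5NH3+]) = sqrt(1.56e-11 x 0.09617) = 1.23e-6 M.
pH = -log(1.23e-6) = 5.91.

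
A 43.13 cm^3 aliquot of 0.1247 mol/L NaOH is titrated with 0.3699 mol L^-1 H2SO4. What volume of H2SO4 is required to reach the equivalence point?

7.27 mL

n(NaOH) = 0.1247 mol/L x 0.04313 L = 0.005378 mol.
The neutralisation is 2 NaOH : 1 H2SO4, so n(H2SO4) = 0.005378 x 1/2 = 0.002689 mol.
V(H2SO4) = 0.002689 / 0.3699 = 0.007270 L = 7.27 mL.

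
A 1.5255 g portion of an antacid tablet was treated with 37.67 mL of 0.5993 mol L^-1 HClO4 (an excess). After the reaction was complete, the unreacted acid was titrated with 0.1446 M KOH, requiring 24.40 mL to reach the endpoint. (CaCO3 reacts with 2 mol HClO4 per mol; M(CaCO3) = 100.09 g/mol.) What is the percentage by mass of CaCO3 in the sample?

Total n(HClO4) added = 0.5993 x 0.03767 = 0.02258 mol.
n(KOH) used = 0.1446 x 0.02440 = 0.003528 mol, which equals the excess n(HClO4).
So n(HClO4) consumed by the sample = 0.02258 - 0.003528 = 0.01905 mol.
n(CaCO3) = 0.01905 / 2 = 0.009524 mol.
mass CaCO3 = 0.009524 x 100.09 = 0.9532 g, so %CaCO3 = 0.9532/1.5255 x 100 = 62.5%.

62.5%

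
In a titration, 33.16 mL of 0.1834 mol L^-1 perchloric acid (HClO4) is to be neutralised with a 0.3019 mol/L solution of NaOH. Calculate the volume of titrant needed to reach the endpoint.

n(HClO4) = 0.1834 mol/L x 0.03316 L = 0.006082 mol.
At equivalence n(NaOH) = n(HClO4) = 0.006082 mol.
V(NaOH) = 0.006082 / 0.3019 = 0.02014 L = 20.1 mL.

20.1 mL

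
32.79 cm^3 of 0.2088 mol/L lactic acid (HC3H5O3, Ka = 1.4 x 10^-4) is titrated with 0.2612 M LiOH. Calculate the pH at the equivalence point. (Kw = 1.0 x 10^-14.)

8.46

n(HC3H5O3) = 0.2088 x 0.03279 = 0.006847 mol; V(LiOH) at equivalence = 0.006847/0.2612 = 0.02621 L.
At equivalence all the acid is converted to C3H5O3-; total volume = 0.03279 + 0.02621 = 0.05900 L, so [C3H5O3-] = 0.006847/0.05900 = 0.1160 M.
Kb = Kw/Ka = 1.0e-14 / 1.4 x 10^-4 = 7.14e-11.
[OH^-] = sqrt(Kb x [C3H5O3-]) = sqrt(7.14e-11 x 0.1160) = 2.88e-6 M.
pOH = 5.54, so pH = 14.00 - 5.54 = 8.46.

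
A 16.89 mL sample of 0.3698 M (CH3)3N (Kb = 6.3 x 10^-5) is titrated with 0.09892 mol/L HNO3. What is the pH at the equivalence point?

5.45

n((CH3)3N) = 0.3698 x 0.01689 = 0.006246 mol; V(HNO3) at equivalence = 0.006246/0.09892 = 0.06314 L.
At equivalence the base is fully converted to (CH3)3NH+; total volume = 0.08003 L, so [(CH3)3NH+] = 0.006246/0.08003 = 0.07804 M.
Ka((CH3)3NH+) = Kw/Kb = 1.0e-14 / 6.3 x 10^-5 = 1.59e-10.
[H^+] = sqrt(Ka x [(CH3)3NH+]) = sqrt(1.59e-10 x 0.07804) = 3.52e-6 M.
pH = -log(3.52e-6) = 5.45.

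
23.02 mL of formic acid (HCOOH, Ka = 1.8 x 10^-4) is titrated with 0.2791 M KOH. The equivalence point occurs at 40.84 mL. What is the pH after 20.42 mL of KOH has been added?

3.74

20.42 mL is exactly half the equivalence volume (40.84/2), i.e. the half-equivalence point.
There, n(HA) = n(A^-), so pH = pKa = -log(1.8 x 10^-4) = 3.74.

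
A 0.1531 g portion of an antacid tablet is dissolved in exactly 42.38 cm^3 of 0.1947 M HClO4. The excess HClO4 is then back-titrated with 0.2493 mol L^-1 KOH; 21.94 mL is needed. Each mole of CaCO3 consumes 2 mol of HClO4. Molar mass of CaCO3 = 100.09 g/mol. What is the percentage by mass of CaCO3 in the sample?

Total n(HClO4) added = 0.1947 x 0.04238 = 0.008251 mol.
n(KOH) used = 0.2493 x 0.02194 = 0.005470 mol, which equals the excess n(HClO4).
So n(HClO4) consumed by the sample = 0.008251 - 0.005470 = 0.002782 mol.
n(CaCO3) = 0.002782 / 2 = 0.001391 mol.
mass CaCO3 = 0.001391 x 100.09 = 0.1392 g, so %CaCO3 = 0.1392/0.1531 x 100 = 90.9%.

90.9%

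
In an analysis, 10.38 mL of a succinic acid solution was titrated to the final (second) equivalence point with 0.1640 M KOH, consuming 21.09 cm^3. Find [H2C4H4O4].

0.167 M

n(KOH) = 0.1640 x 0.02109 = 0.003459 mol.
At the final (second) equivalence point, 2 mol OH^- react per mol H2C4H4O4, so n(H2C4H4O4) = 0.003459 / 2 = 0.001729 mol.
[H2C4H4O4] = 0.001729 / 0.01038 L = 0.167 M.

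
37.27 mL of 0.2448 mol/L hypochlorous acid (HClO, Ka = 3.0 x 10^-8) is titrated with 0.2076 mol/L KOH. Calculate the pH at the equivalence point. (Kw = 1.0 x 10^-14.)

n(HClO) = 0.2448 x 0.03727 = 0.009124 mol; V(KOH) at equivalence = 0.009124/0.2076 = 0.04395 L.
At equivalence all the acid is converted to ClO-; total volume = 0.03727 + 0.04395 = 0.08122 L, so [ClO-] = 0.009124/0.08122 = 0.1123 M.
Kb = Kw/Ka = 1.0e-14 / 3.0 x 10^-8 = 3.33e-7.
[OH^-] = sqrt(Kb x [ClO-]) = sqrt(3.33e-7 x 0.1123) = 0.000194 M.
pOH = 3.71, so pH = 14.00 - 3.71 = 10.29.

10.29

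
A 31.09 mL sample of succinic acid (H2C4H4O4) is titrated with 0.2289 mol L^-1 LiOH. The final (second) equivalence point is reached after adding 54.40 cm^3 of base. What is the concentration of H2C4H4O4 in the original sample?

0.200 M

n(LiOH) = 0.2289 x 0.05440 = 0.01245 mol.
At the final (second) equivalence point, 2 mol OH^- react per mol H2C4H4O4, so n(H2C4H4O4) = 0.01245 / 2 = 0.006226 mol.
[H2C4H4O4] = 0.006226 / 0.03109 L = 0.200 M.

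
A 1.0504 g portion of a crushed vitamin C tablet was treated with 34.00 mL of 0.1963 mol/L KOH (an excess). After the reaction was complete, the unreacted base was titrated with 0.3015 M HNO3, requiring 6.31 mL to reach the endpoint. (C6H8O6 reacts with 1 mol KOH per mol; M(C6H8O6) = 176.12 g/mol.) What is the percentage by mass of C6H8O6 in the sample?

80.0%

Total n(KOH) added = 0.1963 x 0.03400 = 0.006674 mol.
n(HNO3) used = 0.3015 x 0.006310 = 0.001902 mol, which equals the excess n(KOH).
So n(KOH) consumed by the sample = 0.006674 - 0.001902 = 0.004772 mol.
n(C6H8O6) = 0.004772 / 1 = 0.004772 mol.
mass C6H8O6 = 0.004772 x 176.12 = 0.8404 g, so %C6H8O6 = 0.8404/1.0504 x 100 = 80.0%.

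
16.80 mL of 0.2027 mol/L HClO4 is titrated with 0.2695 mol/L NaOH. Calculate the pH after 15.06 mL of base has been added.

12.31

n(acid) = 0.2027 x 0.01680 = 0.003405 mol; n(NaOH) added = 0.2695 x 0.01506 = 0.004059 mol.
Base is in excess by 0.004059 - 0.003405 = 0.0006533 mol in a total volume of 0.03186 L.
[OH^-] = 0.0006533/0.03186 = 0.02051 M, so pOH = 1.69 and pH = 14.00 - 1.69 = 12.31.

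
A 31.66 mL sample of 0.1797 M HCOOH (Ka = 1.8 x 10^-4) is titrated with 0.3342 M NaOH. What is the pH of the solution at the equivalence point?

n(HCOOH) = 0.1797 x 0.03166 = 0.005689 mol; V(NaOH) at equivalence = 0.005689/0.3342 = 0.01702 L.
At equivalence all the acid is converted to HCOO-; total volume = 0.03166 + 0.01702 = 0.04868 L, so [HCOO-] = 0.005689/0.04868 = 0.1169 M.
Kb = Kw/Ka = 1.0e-14 / 1.8 x 10^-4 = 5.56e-11.
[OH^-] = sqrt(Kb x [HCOO-]) = sqrt(5.56e-11 x 0.1169) = 2.55e-6 M.
pOH = 5.59, so pH = 14.00 - 5.59 = 8.41.

8.41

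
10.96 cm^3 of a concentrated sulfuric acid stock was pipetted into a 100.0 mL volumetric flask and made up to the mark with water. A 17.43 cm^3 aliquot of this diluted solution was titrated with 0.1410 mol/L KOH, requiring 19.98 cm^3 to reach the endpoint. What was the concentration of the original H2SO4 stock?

n(KOH) = 0.1410 x 0.01998 = 0.002817 mol.
n(H2SO4) in the aliquot = 0.002817 x 1/2 = 0.001409 mol.
[diluted H2SO4] = 0.001409 / 0.01743 = 0.08081 M.
Dilution factor = 100.0/10.96 = 9.124, so [stock] = 0.08081 x 9.124 = 0.737 M.

0.737 M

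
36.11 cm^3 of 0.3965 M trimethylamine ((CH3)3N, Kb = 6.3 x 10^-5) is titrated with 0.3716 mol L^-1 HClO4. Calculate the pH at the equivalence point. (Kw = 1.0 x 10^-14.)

5.26

n((CH3)3N) = 0.3965 x 0.03611 = 0.01432 mol; V(HClO4) at equivalence = 0.01432/0.3716 = 0.03853 L.
At equivalence the base is fully converted to (CH3)3NH+; total volume = 0.07464 L, so [(CH3)3NH+] = 0.01432/0.07464 = 0.1918 M.
Ka((CH3)3NH+) = Kw/Kb = 1.0e-14 / 6.3 x 10^-5 = 1.59e-10.
[H^+] = sqrt(Ka x [(CH3)3NH+]) = sqrt(1.59e-10 x 0.1918) = 5.52e-6 M.
pH = -log(5.52e-6) = 5.26.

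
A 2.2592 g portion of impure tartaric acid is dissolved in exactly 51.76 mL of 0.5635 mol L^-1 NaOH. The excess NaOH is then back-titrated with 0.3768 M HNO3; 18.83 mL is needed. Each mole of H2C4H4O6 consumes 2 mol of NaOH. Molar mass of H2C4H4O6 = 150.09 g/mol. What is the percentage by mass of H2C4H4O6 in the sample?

73.3%

Total n(NaOH) added = 0.5635 x 0.05176 = 0.02917 mol.
n(HNO3) used = 0.3768 x 0.01883 = 0.007095 mol, which equals the excess n(NaOH).
So n(NaOH) consumed by the sample = 0.02917 - 0.007095 = 0.02207 mol.
n(H2C4H4O6) = 0.02207 / 2 = 0.01104 mol.
mass H2C4H4O6 = 0.01104 x 150.09 = 1.656 g, so %H2C4H4O6 = 1.656/2.2592 x 100 = 73.3%.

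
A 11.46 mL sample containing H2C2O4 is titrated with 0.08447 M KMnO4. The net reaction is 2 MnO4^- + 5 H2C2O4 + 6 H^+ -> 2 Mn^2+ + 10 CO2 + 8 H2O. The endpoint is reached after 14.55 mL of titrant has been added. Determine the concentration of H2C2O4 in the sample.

0.268 M

n(KMnO4) = 0.08447 x 0.01455 = 0.001229 mol.
From the balanced equation, 2 mol KMnO4 reacts with 5 mol H2C2O4, so n(H2C2O4) = 0.001229 x 5/2 = 0.003073 mol.
[H2C2O4] = 0.003073 / 0.01146 L = 0.268 M.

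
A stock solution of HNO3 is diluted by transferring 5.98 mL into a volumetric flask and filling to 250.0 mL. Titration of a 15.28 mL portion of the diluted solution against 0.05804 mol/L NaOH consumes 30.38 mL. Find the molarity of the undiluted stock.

n(NaOH) = 0.05804 x 0.03038 = 0.001763 mol.
n(HNO3) in the aliquot = 0.001763 mol.
[diluted HNO3] = 0.001763 / 0.01528 = 0.1154 M.
Dilution factor = 250.0/5.980 = 41.81, so [stock] = 0.1154 x 41.81 = 4.82 M.

4.82 M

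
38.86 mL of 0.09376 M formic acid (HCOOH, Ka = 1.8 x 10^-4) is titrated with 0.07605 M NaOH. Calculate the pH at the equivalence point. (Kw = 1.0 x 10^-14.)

8.18

n(HCOOH) = 0.09376 x 0.03886 = 0.003644 mol; V(NaOH) at equivalence = 0.003644/0.07605 = 0.04791 L.
At equivalence all the acid is converted to HCOO-; total volume = 0.03886 + 0.04791 = 0.08677 L, so [HCOO-] = 0.003644/0.08677 = 0.04199 M.
Kb = Kw/Ka = 1.0e-14 / 1.8 x 10^-4 = 5.56e-11.
[OH^-] = sqrt(Kb x [HCOO-]) = sqrt(5.56e-11 x 0.04199) = 1.53e-6 M.
pOH = 5.82, so pH = 14.00 - 5.82 = 8.18.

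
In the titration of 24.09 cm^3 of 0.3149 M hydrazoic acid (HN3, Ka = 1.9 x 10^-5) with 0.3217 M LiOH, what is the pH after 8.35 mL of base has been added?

Initial n(HN3) = 0.3149 x 0.02409 = 0.007586 mol.
n(LiOH) added = 0.3217 x 0.008350 = 0.002686 mol, converting that many moles of HN3 to N3-.
Remaining n(HN3) = 0.004900 mol; n(N3-) = 0.002686 mol.
By Henderson-Hasselbalch, pH = pKa + log([A^-]/[HA]) = 4.72 + log(0.002686/0.004900) = 4.72 + (-0.26) = 4.46.

4.46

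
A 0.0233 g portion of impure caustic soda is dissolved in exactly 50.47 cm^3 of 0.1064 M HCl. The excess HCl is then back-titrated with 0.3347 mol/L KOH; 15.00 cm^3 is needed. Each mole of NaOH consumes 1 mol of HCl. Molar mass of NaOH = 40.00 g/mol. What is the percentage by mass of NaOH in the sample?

Total n(HCl) added = 0.1064 x 0.05047 = 0.005370 mol.
n(KOH) used = 0.3347 x 0.01500 = 0.005020 mol, which equals the excess n(HCl).
So n(HCl) consumed by the sample = 0.005370 - 0.005020 = 0.0003495 mol.
n(NaOH) = 0.0003495 / 1 = 0.0003495 mol.
mass NaOH = 0.0003495 x 40.00 = 0.01398 g, so %NaOH = 0.01398/0.0233 x 100 = 60.0%.

60.0%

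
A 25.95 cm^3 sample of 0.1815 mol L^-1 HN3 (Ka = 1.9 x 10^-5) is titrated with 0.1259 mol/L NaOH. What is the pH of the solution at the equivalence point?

n(HN3) = 0.1815 x 0.02595 = 0.004710 mol; V(NaOH) at equivalence = 0.004710/0.1259 = 0.03741 L.
At equivalence all the acid is converted to N3-; total volume = 0.02595 + 0.03741 = 0.06336 L, so [N3-] = 0.004710/0.06336 = 0.07434 M.
Kb = Kw/Ka = 1.0e-14 / 1.9 x 10^-5 = 5.26e-10.
[OH^-] = sqrt(Kb x [N3-]) = sqrt(5.26e-10 x 0.07434) = 6.25e-6 M.
pOH = 5.20, so pH = 14.00 - 5.20 = 8.80.

8.80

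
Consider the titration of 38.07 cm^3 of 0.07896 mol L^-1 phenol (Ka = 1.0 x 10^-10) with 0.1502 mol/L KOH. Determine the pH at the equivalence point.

n(C6H5OH) = 0.07896 x 0.03807 = 0.003006 mol; V(KOH) at equivalence = 0.003006/0.1502 = 0.02001 L.
At equivalence all the acid is converted to C6H5O-; total volume = 0.03807 + 0.02001 = 0.05808 L, so [C6H5O-] = 0.003006/0.05808 = 0.05175 M.
Kb = Kw/Ka = 1.0e-14 / 1.0 x 10^-10 = 0.000100.
[OH^-] = sqrt(Kb x [C6H5O-]) = sqrt(0.000100 x 0.05175) = 0.00227 M.
pOH = 2.64, so pH = 14.00 - 2.64 = 11.36.

11.36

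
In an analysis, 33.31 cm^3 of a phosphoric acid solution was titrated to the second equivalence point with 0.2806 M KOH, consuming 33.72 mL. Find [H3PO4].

n(KOH) = 0.2806 x 0.03372 = 0.009462 mol.
At the second equivalence point, 2 mol OH^- react per mol H3PO4, so n(H3PO4) = 0.009462 / 2 = 0.004731 mol.
[H3PO4] = 0.004731 / 0.03331 L = 0.142 M.

0.142 M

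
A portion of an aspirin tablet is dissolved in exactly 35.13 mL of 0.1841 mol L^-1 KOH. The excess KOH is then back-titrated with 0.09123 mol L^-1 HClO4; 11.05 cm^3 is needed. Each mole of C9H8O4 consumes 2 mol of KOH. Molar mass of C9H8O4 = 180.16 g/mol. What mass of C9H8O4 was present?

Total n(KOH) added = 0.1841 x 0.03513 = 0.006467 mol.
n(HClO4) used = 0.09123 x 0.01105 = 0.001008 mol, which equals the excess n(KOH).
So n(KOH) consumed by the sample = 0.006467 - 0.001008 = 0.005459 mol.
n(C9H8O4) = 0.005459 / 2 = 0.002730 mol.
mass = 0.002730 mol x 180.16 g/mol = 0.492 g.

0.492 g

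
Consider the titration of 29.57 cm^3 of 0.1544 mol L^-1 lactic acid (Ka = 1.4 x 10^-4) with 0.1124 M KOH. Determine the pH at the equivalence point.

n(HC3H5O3) = 0.1544 x 0.02957 = 0.004566 mol; V(KOH) at equivalence = 0.004566/0.1124 = 0.04062 L.
At equivalence all the acid is converted to C3H5O3-; total volume = 0.02957 + 0.04062 = 0.07019 L, so [C3H5O3-] = 0.004566/0.07019 = 0.06505 M.
Kb = Kw/Ka = 1.0e-14 / 1.4 x 10^-4 = 7.14e-11.
[OH^-] = sqrt(Kb x [C3H5O3-]) = sqrt(7.14e-11 x 0.06505) = 2.16e-6 M.
pOH = 5.67, so pH = 14.00 - 5.67 = 8.33.

8.33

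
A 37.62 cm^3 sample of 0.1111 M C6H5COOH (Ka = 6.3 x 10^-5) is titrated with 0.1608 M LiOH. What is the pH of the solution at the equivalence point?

8.51

n(C6H5COOH) = 0.1111 x 0.03762 = 0.004180 mol; V(LiOH) at equivalence = 0.004180/0.1608 = 0.02599 L.
At equivalence all the acid is converted to C6H5COO-; total volume = 0.03762 + 0.02599 = 0.06361 L, so [C6H5COO-] = 0.004180/0.06361 = 0.06570 M.
Kb = Kw/Ka = 1.0e-14 / 6.3 x 10^-5 = 1.59e-10.
[OH^-] = sqrt(Kb x [C6H5COO-]) = sqrt(1.59e-10 x 0.06570) = 3.23e-6 M.
pOH = 5.49, so pH = 14.00 - 5.49 = 8.51.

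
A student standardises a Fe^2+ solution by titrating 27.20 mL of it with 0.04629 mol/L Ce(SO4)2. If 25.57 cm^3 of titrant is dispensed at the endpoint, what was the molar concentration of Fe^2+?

n(Ce(SO4)2) = 0.04629 x 0.02557 = 0.001184 mol.
From the balanced equation, 1 mol Ce(SO4)2 reacts with 1 mol Fe^2+, so n(Fe^2+) = 0.001184 x 1/1 = 0.001184 mol.
[Fe^2+] = 0.001184 / 0.02720 L = 0.0435 M.

0.0435 M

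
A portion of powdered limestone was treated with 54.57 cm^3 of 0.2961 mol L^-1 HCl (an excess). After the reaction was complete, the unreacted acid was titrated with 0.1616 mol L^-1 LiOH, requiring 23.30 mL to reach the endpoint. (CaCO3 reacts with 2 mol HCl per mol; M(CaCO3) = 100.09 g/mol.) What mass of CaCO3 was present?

0.620 g

Total n(HCl) added = 0.2961 x 0.05457 = 0.01616 mol.
n(LiOH) used = 0.1616 x 0.02330 = 0.003765 mol, which equals the excess n(HCl).
So n(HCl) consumed by the sample = 0.01616 - 0.003765 = 0.01239 mol.
n(CaCO3) = 0.01239 / 2 = 0.006196 mol.
mass = 0.006196 mol x 100.09 g/mol = 0.620 g.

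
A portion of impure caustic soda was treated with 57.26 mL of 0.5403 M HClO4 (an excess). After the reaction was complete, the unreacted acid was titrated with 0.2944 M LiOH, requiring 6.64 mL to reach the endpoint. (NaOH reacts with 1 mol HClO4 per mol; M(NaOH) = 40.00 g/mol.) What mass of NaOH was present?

Total n(HClO4) added = 0.5403 x 0.05726 = 0.03094 mol.
n(LiOH) used = 0.2944 x 0.006640 = 0.001955 mol, which equals the excess n(HClO4).
So n(HClO4) consumed by the sample = 0.03094 - 0.001955 = 0.02898 mol.
n(NaOH) = 0.02898 / 1 = 0.02898 mol.
mass = 0.02898 mol x 40.00 g/mol = 1.16 g.

1.16 g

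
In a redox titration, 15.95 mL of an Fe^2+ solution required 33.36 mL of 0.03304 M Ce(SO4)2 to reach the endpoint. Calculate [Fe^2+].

n(Ce(SO4)2) = 0.03304 x 0.03336 = 0.001102 mol.
From the balanced equation, 1 mol Ce(SO4)2 reacts with 1 mol Fe^2+, so n(Fe^2+) = 0.001102 x 1/1 = 0.001102 mol.
[Fe^2+] = 0.001102 / 0.01595 L = 0.0691 M.

0.0691 M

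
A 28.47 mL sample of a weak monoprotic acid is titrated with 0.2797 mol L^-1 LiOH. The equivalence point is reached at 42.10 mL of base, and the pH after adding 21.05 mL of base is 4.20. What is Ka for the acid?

21.05 mL is half of the equivalence volume, so this is the half-equivalence point where [HA] = [A^-].
At half-equivalence pH = pKa, so pKa = 4.20.
Ka = 10^(-4.20) = 6.3 x 10^-5.

6.3 x 10^-5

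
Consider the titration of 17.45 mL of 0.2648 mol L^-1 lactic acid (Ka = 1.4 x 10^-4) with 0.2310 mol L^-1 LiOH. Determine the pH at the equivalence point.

n(HC3H5O3) = 0.2648 x 0.01745 = 0.004621 mol; V(LiOH) at equivalence = 0.004621/0.2310 = 0.02000 L.
At equivalence all the acid is converted to C3H5O3-; total volume = 0.01745 + 0.02000 = 0.03745 L, so [C3H5O3-] = 0.004621/0.03745 = 0.1234 M.
Kb = Kw/Ka = 1.0e-14 / 1.4 x 10^-4 = 7.14e-11.
[OH^-] = sqrt(Kb x [C3H5O3-]) = sqrt(7.14e-11 x 0.1234) = 2.97e-6 M.
pOH = 5.53, so pH = 14.00 - 5.53 = 8.47.

8.47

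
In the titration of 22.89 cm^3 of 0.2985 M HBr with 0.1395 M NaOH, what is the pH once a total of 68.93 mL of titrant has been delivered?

n(acid) = 0.2985 x 0.02289 = 0.006833 mol; n(NaOH) added = 0.1395 x 0.06893 = 0.009616 mol.
Base is in excess by 0.009616 - 0.006833 = 0.002783 mol in a total volume of 0.09182 L.
[OH^-] = 0.002783/0.09182 = 0.03031 M, so pOH = 1.52 and pH = 14.00 - 1.52 = 12.48.

12.48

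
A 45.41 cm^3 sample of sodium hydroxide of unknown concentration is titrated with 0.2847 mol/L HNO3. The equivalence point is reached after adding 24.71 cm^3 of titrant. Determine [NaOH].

0.155 M

n(HNO3) delivered = 0.2847 x 0.02471 = 0.007035 mol.
For a 1:1 reaction, n(NaOH) = 0.007035 mol.
[NaOH] = 0.007035 mol / 0.04541 L = 0.155 M.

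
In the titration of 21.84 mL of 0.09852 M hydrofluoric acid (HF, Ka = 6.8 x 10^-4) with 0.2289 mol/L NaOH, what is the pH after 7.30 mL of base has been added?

Initial n(HF) = 0.09852 x 0.02184 = 0.002152 mol.
n(NaOH) added = 0.2289 x 0.007300 = 0.001671 mol, converting that many moles of HF to F-.
Remaining n(HF) = 0.0004807 mol; n(F-) = 0.001671 mol.
By Henderson-Hasselbalch, pH = pKa + log([A^-]/[HA]) = 3.17 + log(0.001671/0.0004807) = 3.17 + (+0.54) = 3.71.

3.71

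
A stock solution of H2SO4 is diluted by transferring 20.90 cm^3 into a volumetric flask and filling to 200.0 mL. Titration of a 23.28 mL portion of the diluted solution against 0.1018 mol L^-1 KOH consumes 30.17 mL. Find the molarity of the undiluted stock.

n(KOH) = 0.1018 x 0.03017 = 0.003071 mol.
n(H2SO4) in the aliquot = 0.003071 x 1/2 = 0.001536 mol.
[diluted H2SO4] = 0.001536 / 0.02328 = 0.06596 M.
Dilution factor = 200.0/20.90 = 9.569, so [stock] = 0.06596 x 9.569 = 0.631 M.

0.631 M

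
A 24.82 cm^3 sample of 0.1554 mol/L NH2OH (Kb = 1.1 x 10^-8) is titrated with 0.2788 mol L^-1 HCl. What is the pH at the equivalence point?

n(NH2OH) = 0.1554 x 0.02482 = 0.003857 mol; V(HCl) at equivalence = 0.003857/0.2788 = 0.01383 L.
At equivalence the base is fully converted to NH3OH+; total volume = 0.03865 L, so [NH3OH+] = 0.003857/0.03865 = 0.09978 M.
Ka(NH3OH+) = Kw/Kb = 1.0e-14 / 1.1 x 10^-8 = 9.09e-7.
[H^+] = sqrt(Ka x [NH3OH+]) = sqrt(9.09e-7 x 0.09978) = 0.000301 M.
pH = -log(0.000301) = 3.52.

3.52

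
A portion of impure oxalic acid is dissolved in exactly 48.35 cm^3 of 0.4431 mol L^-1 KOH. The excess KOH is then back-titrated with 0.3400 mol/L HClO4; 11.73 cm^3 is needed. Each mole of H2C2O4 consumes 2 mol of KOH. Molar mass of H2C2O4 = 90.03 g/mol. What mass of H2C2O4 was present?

0.785 g

Total n(KOH) added = 0.4431 x 0.04835 = 0.02142 mol.
n(HClO4) used = 0.3400 x 0.01173 = 0.003988 mol, which equals the excess n(KOH).
So n(KOH) consumed by the sample = 0.02142 - 0.003988 = 0.01744 mol.
n(H2C2O4) = 0.01744 / 2 = 0.008718 mol.
mass = 0.008718 mol x 90.03 g/mol = 0.785 g.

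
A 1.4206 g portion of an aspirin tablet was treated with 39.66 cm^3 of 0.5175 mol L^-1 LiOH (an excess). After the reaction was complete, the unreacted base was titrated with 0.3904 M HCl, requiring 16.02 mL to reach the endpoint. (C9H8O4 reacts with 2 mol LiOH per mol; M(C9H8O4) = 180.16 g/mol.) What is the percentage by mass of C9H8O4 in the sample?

Total n(LiOH) added = 0.5175 x 0.03966 = 0.02052 mol.
n(HCl) used = 0.3904 x 0.01602 = 0.006254 mol, which equals the excess n(LiOH).
So n(LiOH) consumed by the sample = 0.02052 - 0.006254 = 0.01427 mol.
n(C9H8O4) = 0.01427 / 2 = 0.007135 mol.
mass C9H8O4 = 0.007135 x 180.16 = 1.285 g, so %C9H8O4 = 1.285/1.4206 x 100 = 90.5%.

90.5%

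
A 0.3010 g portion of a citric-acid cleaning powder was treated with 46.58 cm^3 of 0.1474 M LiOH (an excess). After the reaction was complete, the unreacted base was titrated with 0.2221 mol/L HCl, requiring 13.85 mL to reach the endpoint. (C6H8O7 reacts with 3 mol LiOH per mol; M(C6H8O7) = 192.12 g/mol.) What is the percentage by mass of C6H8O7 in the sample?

Total n(LiOH) added = 0.1474 x 0.04658 = 0.006866 mol.
n(HCl) used = 0.2221 x 0.01385 = 0.003076 mol, which equals the excess n(LiOH).
So n(LiOH) consumed by the sample = 0.006866 - 0.003076 = 0.003790 mol.
n(C6H8O7) = 0.003790 / 3 = 0.001263 mol.
mass C6H8O7 = 0.001263 x 192.12 = 0.2427 g, so %C6H8O7 = 0.2427/0.3010 x 100 = 80.6%.

80.6%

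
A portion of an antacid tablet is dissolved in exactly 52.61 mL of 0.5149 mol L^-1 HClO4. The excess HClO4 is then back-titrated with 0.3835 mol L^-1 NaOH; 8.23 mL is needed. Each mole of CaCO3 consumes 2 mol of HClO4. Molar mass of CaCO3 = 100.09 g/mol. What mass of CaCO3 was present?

1.20 g

Total n(HClO4) added = 0.5149 x 0.05261 = 0.02709 mol.
n(NaOH) used = 0.3835 x 0.008230 = 0.003156 mol, which equals the excess n(HClO4).
So n(HClO4) consumed by the sample = 0.02709 - 0.003156 = 0.02393 mol.
n(CaCO3) = 0.02393 / 2 = 0.01197 mol.
mass = 0.01197 mol x 100.09 g/mol = 1.20 g.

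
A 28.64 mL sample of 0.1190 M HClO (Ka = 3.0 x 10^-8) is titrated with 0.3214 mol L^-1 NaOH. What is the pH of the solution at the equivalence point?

10.23

n(HClO) = 0.1190 x 0.02864 = 0.003408 mol; V(NaOH) at equivalence = 0.003408/0.3214 = 0.01060 L.
At equivalence all the acid is converted to ClO-; total volume = 0.02864 + 0.01060 = 0.03924 L, so [ClO-] = 0.003408/0.03924 = 0.08685 M.
Kb = Kw/Ka = 1.0e-14 / 3.0 x 10^-8 = 3.33e-7.
[OH^-] = sqrt(Kb x [ClO-]) = sqrt(3.33e-7 x 0.08685) = 0.000170 M.
pOH = 3.77, so pH = 14.00 - 3.77 = 10.23.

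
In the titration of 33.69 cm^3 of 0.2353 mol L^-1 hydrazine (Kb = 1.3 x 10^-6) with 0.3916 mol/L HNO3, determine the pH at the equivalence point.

4.47

n(N2H4) = 0.2353 x 0.03369 = 0.007927 mol; V(HNO3) at equivalence = 0.007927/0.3916 = 0.02024 L.
At equivalence the base is fully converted to N2H5+; total volume = 0.05393 L, so [N2H5+] = 0.007927/0.05393 = 0.1470 M.
Ka(N2H5+) = Kw/Kb = 1.0e-14 / 1.3 x 10^-6 = 7.69e-9.
[H^+] = sqrt(Ka x [N2H5+]) = sqrt(7.69e-9 x 0.1470) = 3.36e-5 M.
pH = -log(3.36e-5) = 4.47.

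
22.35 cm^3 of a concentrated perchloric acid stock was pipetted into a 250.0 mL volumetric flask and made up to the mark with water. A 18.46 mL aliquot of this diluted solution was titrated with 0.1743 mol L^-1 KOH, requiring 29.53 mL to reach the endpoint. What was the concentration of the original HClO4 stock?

n(KOH) = 0.1743 x 0.02953 = 0.005147 mol.
n(HClO4) in the aliquot = 0.005147 mol.
[diluted HClO4] = 0.005147 / 0.01846 = 0.2788 M.
Dilution factor = 250.0/22.35 = 11.19, so [stock] = 0.2788 x 11.19 = 3.12 M.

3.12 M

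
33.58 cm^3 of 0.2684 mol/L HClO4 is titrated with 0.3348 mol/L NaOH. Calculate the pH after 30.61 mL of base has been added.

12.28

n(acid) = 0.2684 x 0.03358 = 0.009013 mol; n(NaOH) added = 0.3348 x 0.03061 = 0.01025 mol.
Base is in excess by 0.01025 - 0.009013 = 0.001235 mol in a total volume of 0.06419 L.
[OH^-] = 0.001235/0.06419 = 0.01925 M, so pOH = 1.72 and pH = 14.00 - 1.72 = 12.28.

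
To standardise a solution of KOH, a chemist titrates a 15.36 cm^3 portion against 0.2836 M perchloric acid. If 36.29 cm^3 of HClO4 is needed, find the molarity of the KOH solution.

0.670 M

n(HClO4) delivered = 0.2836 x 0.03629 = 0.01029 mol.
For a 1:1 reaction, n(KOH) = 0.01029 mol.
[KOH] = 0.01029 mol / 0.01536 L = 0.670 M.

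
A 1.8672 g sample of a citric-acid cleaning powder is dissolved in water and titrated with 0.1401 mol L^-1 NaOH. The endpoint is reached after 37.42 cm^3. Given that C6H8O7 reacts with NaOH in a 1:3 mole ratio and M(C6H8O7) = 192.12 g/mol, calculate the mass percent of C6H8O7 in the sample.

18.0%

n(NaOH) = 0.1401 x 0.03742 = 0.005243 mol.
n(C6H8O7) = 0.005243 / 3 = 0.001748 mol.
mass of C6H8O7 = 0.001748 x 192.12 = 0.3357 g.
% purity = 0.3357 / 1.8672 x 100 = 18.0%.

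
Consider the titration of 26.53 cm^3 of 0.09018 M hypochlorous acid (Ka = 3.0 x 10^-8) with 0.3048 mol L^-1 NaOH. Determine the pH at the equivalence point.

10.18

n(HClO) = 0.09018 x 0.02653 = 0.002392 mol; V(NaOH) at equivalence = 0.002392/0.3048 = 0.007849 L.
At equivalence all the acid is converted to ClO-; total volume = 0.02653 + 0.007849 = 0.03438 L, so [ClO-] = 0.002392/0.03438 = 0.06959 M.
Kb = Kw/Ka = 1.0e-14 / 3.0 x 10^-8 = 3.33e-7.
[OH^-] = sqrt(Kb x [ClO-]) = sqrt(3.33e-7 x 0.06959) = 0.000152 M.
pOH = 3.82, so pH = 14.00 - 3.82 = 10.18.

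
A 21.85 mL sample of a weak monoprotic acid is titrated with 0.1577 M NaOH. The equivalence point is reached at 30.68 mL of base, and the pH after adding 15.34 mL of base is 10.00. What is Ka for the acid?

1.0 x 10^-10

15.34 mL is half of the equivalence volume, so this is the half-equivalence point where [HA] = [A^-].
At half-equivalence pH = pKa, so pKa = 10.00.
Ka = 10^(-10.00) = 1.0 x 10^-10.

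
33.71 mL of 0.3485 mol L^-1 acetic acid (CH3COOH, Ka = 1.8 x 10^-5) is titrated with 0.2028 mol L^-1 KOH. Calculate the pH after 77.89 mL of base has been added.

n(acid) = 0.3485 x 0.03371 = 0.01175 mol; n(KOH) added = 0.2028 x 0.07789 = 0.01580 mol.
Base is in excess by 0.01580 - 0.01175 = 0.004048 mol in a total volume of 0.1116 L.
[OH^-] = 0.004048/0.1116 = 0.03627 M, so pOH = 1.44 and pH = 14.00 - 1.44 = 12.56.

12.56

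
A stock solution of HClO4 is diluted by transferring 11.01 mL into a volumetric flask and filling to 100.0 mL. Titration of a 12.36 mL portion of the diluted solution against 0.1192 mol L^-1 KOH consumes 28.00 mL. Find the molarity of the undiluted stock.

n(KOH) = 0.1192 x 0.02800 = 0.003338 mol.
n(HClO4) in the aliquot = 0.003338 mol.
[diluted HClO4] = 0.003338 / 0.01236 = 0.2700 M.
Dilution factor = 100.0/11.01 = 9.083, so [stock] = 0.2700 x 9.083 = 2.45 M.

2.45 M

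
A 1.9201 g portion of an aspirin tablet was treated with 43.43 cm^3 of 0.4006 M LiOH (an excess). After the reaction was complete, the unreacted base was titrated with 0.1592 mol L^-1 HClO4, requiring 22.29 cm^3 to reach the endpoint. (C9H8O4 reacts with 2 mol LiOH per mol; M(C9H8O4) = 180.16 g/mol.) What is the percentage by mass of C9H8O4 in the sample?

Total n(LiOH) added = 0.4006 x 0.04343 = 0.01740 mol.
n(HClO4) used = 0.1592 x 0.02229 = 0.003549 mol, which equals the excess n(LiOH).
So n(LiOH) consumed by the sample = 0.01740 - 0.003549 = 0.01385 mol.
n(C9H8O4) = 0.01385 / 2 = 0.006925 mol.
mass C9H8O4 = 0.006925 x 180.16 = 1.248 g, so %C9H8O4 = 1.248/1.9201 x 100 = 65.0%.

65.0%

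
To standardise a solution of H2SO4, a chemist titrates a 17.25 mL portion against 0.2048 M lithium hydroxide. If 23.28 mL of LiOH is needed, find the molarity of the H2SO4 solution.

0.138 M

n(LiOH) delivered = 0.2048 x 0.02328 = 0.004768 mol.
The reaction is 1 H2SO4 + 2 LiOH, so n(H2SO4) = 0.004768 x 1/2 = 0.002384 mol.
[H2SO4] = 0.002384 mol / 0.01725 L = 0.138 M.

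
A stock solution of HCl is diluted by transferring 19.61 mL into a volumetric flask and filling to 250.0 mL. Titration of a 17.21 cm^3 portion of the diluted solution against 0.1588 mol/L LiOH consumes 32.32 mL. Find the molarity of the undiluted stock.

n(LiOH) = 0.1588 x 0.03232 = 0.005132 mol.
n(HCl) in the aliquot = 0.005132 mol.
[diluted HCl] = 0.005132 / 0.01721 = 0.2982 M.
Dilution factor = 250.0/19.61 = 12.75, so [stock] = 0.2982 x 12.75 = 3.80 M.

3.80 M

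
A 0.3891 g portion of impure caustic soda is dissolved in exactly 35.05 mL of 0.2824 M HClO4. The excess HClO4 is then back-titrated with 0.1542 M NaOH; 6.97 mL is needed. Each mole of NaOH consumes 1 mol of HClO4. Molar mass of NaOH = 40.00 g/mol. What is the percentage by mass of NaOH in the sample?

Total n(HClO4) added = 0.2824 x 0.03505 = 0.009898 mol.
n(NaOH) used = 0.1542 x 0.006970 = 0.001075 mol, which equals the excess n(HClO4).
So n(HClO4) consumed by the sample = 0.009898 - 0.001075 = 0.008823 mol.
n(NaOH) = 0.008823 / 1 = 0.008823 mol.
mass NaOH = 0.008823 x 40.00 = 0.3529 g, so %NaOH = 0.3529/0.3891 x 100 = 90.7%.

90.7%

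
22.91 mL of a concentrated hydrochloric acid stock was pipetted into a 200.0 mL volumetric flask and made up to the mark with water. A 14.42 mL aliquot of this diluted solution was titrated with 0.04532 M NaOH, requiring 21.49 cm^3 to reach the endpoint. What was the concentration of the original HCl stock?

n(NaOH) = 0.04532 x 0.02149 = 0.0009739 mol.
n(HCl) in the aliquot = 0.0009739 mol.
[diluted HCl] = 0.0009739 / 0.01442 = 0.06754 M.
Dilution factor = 200.0/22.91 = 8.730, so [stock] = 0.06754 x 8.730 = 0.590 M.

0.590 M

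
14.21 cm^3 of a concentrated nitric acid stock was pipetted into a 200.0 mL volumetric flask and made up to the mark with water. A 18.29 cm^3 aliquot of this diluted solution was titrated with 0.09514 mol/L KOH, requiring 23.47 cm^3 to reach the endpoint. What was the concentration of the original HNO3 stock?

n(KOH) = 0.09514 x 0.02347 = 0.002233 mol.
n(HNO3) in the aliquot = 0.002233 mol.
[diluted HNO3] = 0.002233 / 0.01829 = 0.1221 M.
Dilution factor = 200.0/14.21 = 14.07, so [stock] = 0.1221 x 14.07 = 1.72 M.

1.72 M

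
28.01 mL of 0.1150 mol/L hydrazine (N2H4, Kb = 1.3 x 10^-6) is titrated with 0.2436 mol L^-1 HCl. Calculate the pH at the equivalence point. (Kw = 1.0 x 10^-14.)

n(N2H4) = 0.1150 x 0.02801 = 0.003221 mol; V(HCl) at equivalence = 0.003221/0.2436 = 0.01322 L.
At equivalence the base is fully converted to N2H5+; total volume = 0.04123 L, so [N2H5+] = 0.003221/0.04123 = 0.07812 M.
Ka(N2H5+) = Kw/Kb = 1.0e-14 / 1.3 x 10^-6 = 7.69e-9.
[H^+] = sqrt(Ka x [N2H5+]) = sqrt(7.69e-9 x 0.07812) = 2.45e-5 M.
pH = -log(2.45e-5) = 4.61.

4.61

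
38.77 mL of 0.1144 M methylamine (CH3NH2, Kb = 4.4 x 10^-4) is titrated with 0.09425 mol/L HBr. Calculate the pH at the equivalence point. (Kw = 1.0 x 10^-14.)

n(CH3NH2) = 0.1144 x 0.03877 = 0.004435 mol; V(HBr) at equivalence = 0.004435/0.09425 = 0.04706 L.
At equivalence the base is fully converted to CH3NH3+; total volume = 0.08583 L, so [CH3NH3+] = 0.004435/0.08583 = 0.05168 M.
Ka(CH3NH3+) = Kw/Kb = 1.0e-14 / 4.4 x 10^-4 = 2.27e-11.
[H^+] = sqrt(Ka x [CH3NH3+]) = sqrt(2.27e-11 x 0.05168) = 1.08e-6 M.
pH = -log(1.08e-6) = 5.97.

5.97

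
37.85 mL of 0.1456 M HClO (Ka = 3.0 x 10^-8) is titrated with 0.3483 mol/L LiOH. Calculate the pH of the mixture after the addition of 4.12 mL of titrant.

7.07

Initial n(HClO) = 0.1456 x 0.03785 = 0.005511 mol.
n(LiOH) added = 0.3483 x 0.004120 = 0.001435 mol, converting that many moles of HClO to ClO-.
Remaining n(HClO) = 0.004076 mol; n(ClO-) = 0.001435 mol.
By Henderson-Hasselbalch, pH = pKa + log([A^-]/[HA]) = 7.52 + log(0.001435/0.004076) = 7.52 + (-0.45) = 7.07.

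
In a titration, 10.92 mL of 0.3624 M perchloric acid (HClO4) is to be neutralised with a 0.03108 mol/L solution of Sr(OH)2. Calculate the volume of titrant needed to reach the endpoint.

n(HClO4) = 0.3624 mol/L x 0.01092 L = 0.003957 mol.
The neutralisation is 2 HClO4 : 1 Sr(OH)2, so n(Sr(OH)2) = 0.003957 x 1/2 = 0.001979 mol.
V(Sr(OH)2) = 0.001979 / 0.03108 = 0.06366 L = 63.7 mL.

63.7 mL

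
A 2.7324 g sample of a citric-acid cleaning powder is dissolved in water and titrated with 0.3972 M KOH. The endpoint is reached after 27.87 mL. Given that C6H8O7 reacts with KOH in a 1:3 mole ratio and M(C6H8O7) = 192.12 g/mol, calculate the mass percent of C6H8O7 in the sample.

25.9%

n(KOH) = 0.3972 x 0.02787 = 0.01107 mol.
n(C6H8O7) = 0.01107 / 3 = 0.003690 mol.
mass of C6H8O7 = 0.003690 x 192.12 = 0.7089 g.
% purity = 0.7089 / 2.7324 x 100 = 25.9%.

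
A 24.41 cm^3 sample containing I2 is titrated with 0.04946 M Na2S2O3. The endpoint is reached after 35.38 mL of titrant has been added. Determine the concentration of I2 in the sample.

n(Na2S2O3) = 0.04946 x 0.03538 = 0.001750 mol.
From the balanced equation, 2 mol Na2S2O3 reacts with 1 mol I2, so n(I2) = 0.001750 x 1/2 = 0.0008749 mol.
[I2] = 0.0008749 / 0.02441 L = 0.0358 M.

0.0358 M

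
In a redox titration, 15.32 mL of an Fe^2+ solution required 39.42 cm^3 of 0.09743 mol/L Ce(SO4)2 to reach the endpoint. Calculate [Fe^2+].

0.251 M

n(Ce(SO4)2) = 0.09743 x 0.03942 = 0.003841 mol.
From the balanced equation, 1 mol Ce(SO4)2 reacts with 1 mol Fe^2+, so n(Fe^2+) = 0.003841 x 1/1 = 0.003841 mol.
[Fe^2+] = 0.003841 / 0.01532 L = 0.251 M.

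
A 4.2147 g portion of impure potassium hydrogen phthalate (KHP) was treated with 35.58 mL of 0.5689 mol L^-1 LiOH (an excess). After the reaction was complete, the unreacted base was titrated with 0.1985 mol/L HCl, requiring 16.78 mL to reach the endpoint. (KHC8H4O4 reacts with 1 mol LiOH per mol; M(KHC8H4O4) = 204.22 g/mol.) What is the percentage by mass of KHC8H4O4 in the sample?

Total n(LiOH) added = 0.5689 x 0.03558 = 0.02024 mol.
n(HCl) used = 0.1985 x 0.01678 = 0.003331 mol, which equals the excess n(LiOH).
So n(LiOH) consumed by the sample = 0.02024 - 0.003331 = 0.01691 mol.
n(KHC8H4O4) = 0.01691 / 1 = 0.01691 mol.
mass KHC8H4O4 = 0.01691 x 204.22 = 3.453 g, so %KHC8H4O4 = 3.453/4.2147 x 100 = 81.9%.

81.9%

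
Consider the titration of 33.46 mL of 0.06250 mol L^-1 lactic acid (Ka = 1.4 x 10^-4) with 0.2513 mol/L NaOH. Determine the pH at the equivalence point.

n(HC3H5O3) = 0.06250 x 0.03346 = 0.002091 mol; V(NaOH) at equivalence = 0.002091/0.2513 = 0.008322 L.
At equivalence all the acid is converted to C3H5O3-; total volume = 0.03346 + 0.008322 = 0.04178 L, so [C3H5O3-] = 0.002091/0.04178 = 0.05005 M.
Kb = Kw/Ka = 1.0e-14 / 1.4 x 10^-4 = 7.14e-11.
[OH^-] = sqrt(Kb x [C3H5O3-]) = sqrt(7.14e-11 x 0.05005) = 1.89e-6 M.
pOH = 5.72, so pH = 14.00 - 5.72 = 8.28.

8.28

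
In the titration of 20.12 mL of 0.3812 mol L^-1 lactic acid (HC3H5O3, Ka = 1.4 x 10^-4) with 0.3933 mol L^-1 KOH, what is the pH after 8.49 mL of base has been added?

Initial n(HC3H5O3) = 0.3812 x 0.02012 = 0.007670 mol.
n(KOH) added = 0.3933 x 0.008490 = 0.003339 mol, converting that many moles of HC3H5O3 to C3H5O3-.
Remaining n(HC3H5O3) = 0.004331 mol; n(C3H5O3-) = 0.003339 mol.
By Henderson-Hasselbalch, pH = pKa + log([A^-]/[HA]) = 3.85 + log(0.003339/0.004331) = 3.85 + (-0.11) = 3.74.

3.74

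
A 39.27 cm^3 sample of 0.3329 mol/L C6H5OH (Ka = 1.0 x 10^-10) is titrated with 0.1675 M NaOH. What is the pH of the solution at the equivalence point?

n(C6H5OH) = 0.3329 x 0.03927 = 0.01307 mol; V(NaOH) at equivalence = 0.01307/0.1675 = 0.07805 L.
At equivalence all the acid is converted to C6H5O-; total volume = 0.03927 + 0.07805 = 0.1173 L, so [C6H5O-] = 0.01307/0.1173 = 0.1114 M.
Kb = Kw/Ka = 1.0e-14 / 1.0 x 10^-10 = 0.000100.
[OH^-] = sqrt(Kb x [C6H5O-]) = sqrt(0.000100 x 0.1114) = 0.00334 M.
pOH = 2.48, so pH = 14.00 - 2.48 = 11.52.

11.52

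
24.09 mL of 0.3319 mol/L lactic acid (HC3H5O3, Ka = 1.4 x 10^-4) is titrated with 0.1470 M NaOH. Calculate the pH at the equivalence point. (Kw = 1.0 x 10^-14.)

8.43

n(HC3H5O3) = 0.3319 x 0.02409 = 0.007995 mol; V(NaOH) at equivalence = 0.007995/0.1470 = 0.05439 L.
At equivalence all the acid is converted to C3H5O3-; total volume = 0.02409 + 0.05439 = 0.07848 L, so [C3H5O3-] = 0.007995/0.07848 = 0.1019 M.
Kb = Kw/Ka = 1.0e-14 / 1.4 x 10^-4 = 7.14e-11.
[OH^-] = sqrt(Kb x [C3H5O3-]) = sqrt(7.14e-11 x 0.1019) = 2.70e-6 M.
pOH = 5.57, so pH = 14.00 - 5.57 = 8.43.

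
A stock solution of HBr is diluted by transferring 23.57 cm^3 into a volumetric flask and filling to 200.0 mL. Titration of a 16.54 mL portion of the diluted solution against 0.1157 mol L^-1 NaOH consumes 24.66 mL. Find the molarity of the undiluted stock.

n(NaOH) = 0.1157 x 0.02466 = 0.002853 mol.
n(HBr) in the aliquot = 0.002853 mol.
[diluted HBr] = 0.002853 / 0.01654 = 0.1725 M.
Dilution factor = 200.0/23.57 = 8.485, so [stock] = 0.1725 x 8.485 = 1.46 M.

1.46 M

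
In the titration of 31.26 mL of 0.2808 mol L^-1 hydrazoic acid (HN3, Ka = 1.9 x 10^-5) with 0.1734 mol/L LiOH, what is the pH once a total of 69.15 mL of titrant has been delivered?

n(acid) = 0.2808 x 0.03126 = 0.008778 mol; n(LiOH) added = 0.1734 x 0.06915 = 0.01199 mol.
Base is in excess by 0.01199 - 0.008778 = 0.003213 mol in a total volume of 0.1004 L.
[OH^-] = 0.003213/0.1004 = 0.03200 M, so pOH = 1.49 and pH = 14.00 - 1.49 = 12.51.

12.51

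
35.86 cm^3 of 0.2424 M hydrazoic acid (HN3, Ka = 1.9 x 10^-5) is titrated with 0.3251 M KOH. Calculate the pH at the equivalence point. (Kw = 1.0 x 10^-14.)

n(HN3) = 0.2424 x 0.03586 = 0.008692 mol; V(KOH) at equivalence = 0.008692/0.3251 = 0.02674 L.
At equivalence all the acid is converted to N3-; total volume = 0.03586 + 0.02674 = 0.06260 L, so [N3-] = 0.008692/0.06260 = 0.1389 M.
Kb = Kw/Ka = 1.0e-14 / 1.9 x 10^-5 = 5.26e-10.
[OH^-] = sqrt(Kb x [N3-]) = sqrt(5.26e-10 x 0.1389) = 8.55e-6 M.
pOH = 5.07, so pH = 14.00 - 5.07 = 8.93.

8.93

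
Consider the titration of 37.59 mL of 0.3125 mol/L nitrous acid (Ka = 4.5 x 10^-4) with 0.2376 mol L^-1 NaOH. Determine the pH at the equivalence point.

8.24

n(HNO2) = 0.3125 x 0.03759 = 0.01175 mol; V(NaOH) at equivalence = 0.01175/0.2376 = 0.04944 L.
At equivalence all the acid is converted to NO2-; total volume = 0.03759 + 0.04944 = 0.08703 L, so [NO2-] = 0.01175/0.08703 = 0.1350 M.
Kb = Kw/Ka = 1.0e-14 / 4.5 x 10^-4 = 2.22e-11.
[OH^-] = sqrt(Kb x [NO2-]) = sqrt(2.22e-11 x 0.1350) = 1.73e-6 M.
pOH = 5.76, so pH = 14.00 - 5.76 = 8.24.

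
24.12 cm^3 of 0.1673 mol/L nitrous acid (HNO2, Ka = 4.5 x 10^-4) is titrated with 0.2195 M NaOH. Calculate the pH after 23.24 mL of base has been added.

12.35

n(acid) = 0.1673 x 0.02412 = 0.004035 mol; n(NaOH) added = 0.2195 x 0.02324 = 0.005101 mol.
Base is in excess by 0.005101 - 0.004035 = 0.001066 mol in a total volume of 0.04736 L.
[OH^-] = 0.001066/0.04736 = 0.02251 M, so pOH = 1.65 and pH = 14.00 - 1.65 = 12.35.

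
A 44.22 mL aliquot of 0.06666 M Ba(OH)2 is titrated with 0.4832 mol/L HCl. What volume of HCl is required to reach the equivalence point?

12.2 mL

n(Ba(OH)2) = 0.06666 mol/L x 0.04422 L = 0.002948 mol.
The neutralisation is 1 Ba(OH)2 : 2 HCl, so n(HCl) = 0.002948 x 2/1 = 0.005895 mol.
V(HCl) = 0.005895 / 0.4832 = 0.01220 L = 12.2 mL.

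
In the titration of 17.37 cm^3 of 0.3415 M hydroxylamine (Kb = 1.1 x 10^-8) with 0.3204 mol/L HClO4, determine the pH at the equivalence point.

3.41

n(NH2OH) = 0.3415 x 0.01737 = 0.005932 mol; V(HClO4) at equivalence = 0.005932/0.3204 = 0.01851 L.
At equivalence the base is fully converted to NH3OH+; total volume = 0.03588 L, so [NH3OH+] = 0.005932/0.03588 = 0.1653 M.
Ka(NH3OH+) = Kw/Kb = 1.0e-14 / 1.1 x 10^-8 = 9.09e-7.
[H^+] = sqrt(Ka x [NH3OH+]) = sqrt(9.09e-7 x 0.1653) = 0.000388 M.
pH = -log(0.000388) = 3.41.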